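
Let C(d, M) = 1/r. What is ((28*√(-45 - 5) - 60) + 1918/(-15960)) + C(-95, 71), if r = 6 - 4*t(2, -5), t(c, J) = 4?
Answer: -68651/1140 + 140*I*√2 ≈ -60.22 + 197.99*I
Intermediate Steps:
r = -10 (r = 6 - 4*4 = 6 - 16 = -10)
C(d, M) = -⅒ (C(d, M) = 1/(-10) = -⅒)
((28*√(-45 - 5) - 60) + 1918/(-15960)) + C(-95, 71) = ((28*√(-45 - 5) - 60) + 1918/(-15960)) - ⅒ = ((28*√(-50) - 60) + 1918*(-1/15960)) - ⅒ = ((28*(5*I*√2) - 60) - 137/1140) - ⅒ = ((140*I*√2 - 60) - 137/1140) - ⅒ = ((-60 + 140*I*√2) - 137/1140) - ⅒ = (-68537/1140 + 140*I*√2) - ⅒ = -68651/1140 + 140*I*√2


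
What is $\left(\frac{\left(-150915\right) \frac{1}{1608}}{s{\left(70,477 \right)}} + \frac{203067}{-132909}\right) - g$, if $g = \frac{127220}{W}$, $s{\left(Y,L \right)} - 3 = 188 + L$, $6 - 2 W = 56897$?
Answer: $\frac{2530484032166443}{902439207548704} \approx 2.8041$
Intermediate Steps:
$W = - \frac{56891}{2}$ ($W = 3 - \frac{56897}{2} = - \frac{56891}{2} \approx -28446.0$)
$s{\left(Y,L \right)} = 191 + L$ ($s{\left(Y,L \right)} = 3 + \left(188 + L\right) = 191 + L$)
$g = - \frac{254440}{56891}$ ($g = \frac{127220}{- \frac{56891}{2}} = 127220 \left(- \frac{2}{56891}\right) = - \frac{254440}{56891} \approx -4.4724$)
$\left(\frac{\left(-150915\right) \frac{1}{1608}}{s{\left(70,477 \right)}} + \frac{203067}{-132909}\right) - g = \left(\frac{\left(-150915\right) \frac{1}{1608}}{191 + 477} + \frac{203067}{-132909}\right) - - \frac{254440}{56891} = \left(\frac{\left(-150915\right) \frac{1}{1608}}{668} + 203067 \left(- \frac{1}{132909}\right)\right) + \frac{254440}{56891} = \left(\left(- \frac{50305}{536}\right) \frac{1}{668} - \frac{67689}{44303}\right) + \frac{254440}{56891} = \left(- \frac{50305}{358048} - \frac{67689}{44303}\right) + \frac{254440}{56891} = - \frac{26464573487}{15862600544} + \frac{254440}{56891} = \frac{2530484032166443}{902439207548704}$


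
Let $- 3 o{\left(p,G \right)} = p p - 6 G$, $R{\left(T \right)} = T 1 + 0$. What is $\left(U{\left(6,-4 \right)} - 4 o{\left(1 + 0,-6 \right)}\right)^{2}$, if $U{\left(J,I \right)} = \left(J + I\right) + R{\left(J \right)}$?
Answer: $\frac{29584}{9} \approx 3287.1$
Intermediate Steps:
$R{\left(T \right)} = T$ ($R{\left(T \right)} = T + 0 = T$)
$o{\left(p,G \right)} = 2 G - \frac{p^{2}}{3}$ ($o{\left(p,G \right)} = - \frac{p p - 6 G}{3} = - \frac{p^{2} - 6 G}{3} = 2 G - \frac{p^{2}}{3}$)
$U{\left(J,I \right)} = I + 2 J$ ($U{\left(J,I \right)} = \left(J + I\right) + J = \left(I + J\right) + J = I + 2 J$)
$\left(U{\left(6,-4 \right)} - 4 o{\left(1 + 0,-6 \right)}\right)^{2} = \left(\left(-4 + 2 \cdot 6\right) - 4 \left(2 \left(-6\right) - \frac{\left(1 + 0\right)^{2}}{3}\right)\right)^{2} = \left(\left(-4 + 12\right) - 4 \left(-12 - \frac{1^{2}}{3}\right)\right)^{2} = \left(8 - 4 \left(-12 - \frac{1}{3}\right)\right)^{2} = \left(8 - - \frac{148}{3}\right)^{2} = \left(8 + \frac{148}{3}\right)^{2} = \left(\frac{172}{3}\right)^{2} = \frac{29584}{9}$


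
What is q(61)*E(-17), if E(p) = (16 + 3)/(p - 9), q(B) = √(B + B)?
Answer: -19*√122/26 ≈ -8.0716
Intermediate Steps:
q(B) = √2*√B (q(B) = √(2*B) = √2*√B)
E(p) = 19/(-9 + p)
q(61)*E(-17) = (√2*√61)*(19/(-9 - 17)) = √122*(19/(-26)) = √122*(19*(-1/26)) = √122*(-19/26) = -19*√122/26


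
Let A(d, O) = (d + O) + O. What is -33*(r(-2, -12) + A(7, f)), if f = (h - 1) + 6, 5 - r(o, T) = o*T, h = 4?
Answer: -198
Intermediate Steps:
r(o, T) = 5 - T*o (r(o, T) = 5 - o*T = 5 - T*o)
f = 9 (f = (4 - 1) + 6 = 3 + 6 = 9)
A(d, O) = d + 2*O (A(d, O) = (O + d) + O = d + 2*O)
-33*(r(-2, -12) + A(7, f)) = -33*((5 - 1*(-12)*(-2)) + (7 + 2*9)) = -33*((5 - 24) + (7 + 18)) = -33*(-19 + 25) = -33*6 = -198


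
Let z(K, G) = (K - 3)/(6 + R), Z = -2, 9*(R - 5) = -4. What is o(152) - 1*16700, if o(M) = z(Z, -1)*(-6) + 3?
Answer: -317189/19 ≈ -16694.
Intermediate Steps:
R = 41/9 (R = 5 + (1/9)*(-4) = 5 - 4/9 = 41/9 ≈ 4.5556)
z(K, G) = -27/95 + 9*K/95 (z(K, G) = (K - 3)/(6 + 41/9) = (-3 + K)/(95/9) = (-3 + K)*(9/95) = -27/95 + 9*K/95)
o(M) = 111/19 (o(M) = (-27/95 + (9/95)*(-2))*(-6) + 3 = (-27/95 - 18/95)*(-6) + 3 = -9/19*(-6) + 3 = 54/19 + 3 = 111/19)
o(152) - 1*16700 = 111/19 - 1*16700 = 111/19 - 16700 = -317189/19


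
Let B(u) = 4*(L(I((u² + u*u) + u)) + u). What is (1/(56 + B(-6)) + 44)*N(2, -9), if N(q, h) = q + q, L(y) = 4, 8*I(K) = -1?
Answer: 2113/12 ≈ 176.08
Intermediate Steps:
I(K) = -⅛ (I(K) = (⅛)*(-1) = -⅛)
N(q, h) = 2*q
B(u) = 16 + 4*u (B(u) = 4*(4 + u) = 16 + 4*u)
(1/(56 + B(-6)) + 44)*N(2, -9) = (1/(56 + (16 + 4*(-6))) + 44)*(2*2) = (1/(56 + (16 - 24)) + 44)*4 = (1/(56 - 8) + 44)*4 = (1/48 + 44)*4 = (2113/48)*4 = 2113/12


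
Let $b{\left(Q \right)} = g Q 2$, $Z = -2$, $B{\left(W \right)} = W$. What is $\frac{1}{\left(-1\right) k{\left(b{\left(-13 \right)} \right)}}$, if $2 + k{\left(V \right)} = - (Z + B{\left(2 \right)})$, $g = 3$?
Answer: $\frac{1}{2} \approx 0.5$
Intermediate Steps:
$b{\left(Q \right)} = 6 Q$ ($b{\left(Q \right)} = 3 Q 2 = 6 Q$)
$k{\left(V \right)} = -2$ ($k{\left(V \right)} = -2 - \left(-2 + 2\right) = -2 - 0 = -2 + 0 = -2$)
$\frac{1}{\left(-1\right) k{\left(b{\left(-13 \right)} \right)}} = \frac{1}{\left(-1\right) \left(-2\right)} = \frac{1}{2}$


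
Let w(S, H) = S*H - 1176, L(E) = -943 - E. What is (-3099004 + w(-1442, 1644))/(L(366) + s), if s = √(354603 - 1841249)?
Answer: 1023044836/457161 + 5470828*I*√1486646/3200127 ≈ 2237.8 + 2084.4*I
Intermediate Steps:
w(S, H) = -1176 + H*S (w(S, H) = H*S - 1176 = -1176 + H*S)
s = I*√1486646 (s = √(-1486646) = I*√1486646 ≈ 1219.3*I)
(-3099004 + w(-1442, 1644))/(L(366) + s) = (-3099004 + (-1176 + 1644*(-1442)))/((-943 - 1*366) + I*√1486646) = (-3099004 + (-1176 - 2370648))/((-943 - 366) + I*√1486646) = (-3099004 - 2371824)/(-1309 + I*√1486646) = -5470828/(-1309 + I*√1486646)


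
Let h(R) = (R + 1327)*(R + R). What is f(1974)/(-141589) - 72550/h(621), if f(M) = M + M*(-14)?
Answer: 3701055103/24468763716 ≈ 0.15126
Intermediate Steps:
f(M) = -13*M (f(M) = M - 14*M = -13*M)
h(R) = 2*R*(1327 + R) (h(R) = (1327 + R)*(2*R) = 2*R*(1327 + R))
f(1974)/(-141589) - 72550/h(621) = -13*1974/(-141589) - 72550*1/(1242*(1327 + 621)) = -25662*(-1/141589) - 72550/(2*621*1948) = 3666/20227 - 72550/2419416 = 3666/20227 - 72550*1/2419416 = 3666/20227 - 36275/1209708 = 3701055103/24468763716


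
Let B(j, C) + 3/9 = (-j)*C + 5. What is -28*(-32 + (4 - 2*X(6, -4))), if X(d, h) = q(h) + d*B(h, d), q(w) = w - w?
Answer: 10416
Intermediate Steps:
q(w) = 0
B(j, C) = 14/3 - C*j (B(j, C) = -1/3 + ((-j)*C + 5) = -1/3 + (-C*j + 5) = -1/3 + (5 - C*j) = 14/3 - C*j)
X(d, h) = d*(14/3 - d*h) (X(d, h) = 0 + d*(14/3 - d*h) = d*(14/3 - d*h))
-28*(-32 + (4 - 2*X(6, -4))) = -28*(-32 + (4 - 2*6*(14 - 3*6*(-4))/3)) = -28*(-32 + (4 - 2*6*(14 + 72)/3)) = -28*(-32 + (4 - 2*6*86/3)) = -28*(-32 + (4 - 2*172)) = -28*(-32 + (4 - 344)) = -28*(-32 - 340) = -28*(-372) = 10416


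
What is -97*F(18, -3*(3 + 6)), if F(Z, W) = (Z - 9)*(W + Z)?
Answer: 7857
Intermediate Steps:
F(Z, W) = (-9 + Z)*(W + Z)
-97*F(18, -3*(3 + 6)) = -97*(18² - (-27)*(3 + 6) - 9*18 - 3*(3 + 6)*18) = -97*(324 - (-27)*9 - 162 - 3*9*18) = -97*(324 - 9*(-27) - 162 - 27*18) = -97*(324 + 243 - 162 - 486) = -97*(-81) = 7857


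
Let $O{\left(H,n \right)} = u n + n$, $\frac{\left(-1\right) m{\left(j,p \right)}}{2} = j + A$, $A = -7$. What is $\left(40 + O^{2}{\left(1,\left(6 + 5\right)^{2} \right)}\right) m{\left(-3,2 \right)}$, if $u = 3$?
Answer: $4685920$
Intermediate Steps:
$m{\left(j,p \right)} = 14 - 2 j$ ($m{\left(j,p \right)} = - 2 \left(j - 7\right) = - 2 \left(-7 + j\right) = 14 - 2 j$)
$O{\left(H,n \right)} = 4 n$ ($O{\left(H,n \right)} = 3 n + n = 4 n$)
$\left(40 + O^{2}{\left(1,\left(6 + 5\right)^{2} \right)}\right) m{\left(-3,2 \right)} = \left(40 + \left(4 \left(6 + 5\right)^{2}\right)^{2}\right) \left(14 - -6\right) = \left(40 + \left(4 \cdot 11^{2}\right)^{2}\right) \left(14 + 6\right) = \left(40 + \left(4 \cdot 121\right)^{2}\right) 20 = \left(40 + 484^{2}\right) 20 = \left(40 + 234256\right) 20 = 234296 \cdot 20 = 4685920$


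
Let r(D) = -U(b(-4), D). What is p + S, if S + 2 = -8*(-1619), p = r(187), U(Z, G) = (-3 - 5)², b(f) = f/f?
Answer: 12886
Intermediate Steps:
b(f) = 1
U(Z, G) = 64 (U(Z, G) = (-8)² = 64)
r(D) = -64 (r(D) = -1*64 = -64)
p = -64
S = 12950 (S = -2 - 8*(-1619) = -2 + 12952 = 12950)
p + S = -64 + 12950 = 12886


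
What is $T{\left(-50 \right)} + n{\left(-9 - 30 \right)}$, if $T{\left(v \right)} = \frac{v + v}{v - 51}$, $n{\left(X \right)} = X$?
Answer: $- \frac{3839}{101} \approx -38.01$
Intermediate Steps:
$T{\left(v \right)} = \frac{2 v}{-51 + v}$
$T{\left(-50 \right)} + n{\left(-9 - 30 \right)} = 2 \left(-50\right) \frac{1}{-51 - 50} - 39 = 2 \left(-50\right) \frac{1}{-101} - 39 = 2 \left(-50\right) \left(- \frac{1}{101}\right) - 39 = \frac{100}{101} - 39 = - \frac{3839}{101}$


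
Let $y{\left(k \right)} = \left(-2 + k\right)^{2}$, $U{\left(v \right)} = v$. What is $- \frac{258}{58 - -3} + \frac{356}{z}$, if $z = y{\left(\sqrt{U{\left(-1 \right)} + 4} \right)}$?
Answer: $\frac{151754}{61} + 1424 \sqrt{3} \approx 4954.2$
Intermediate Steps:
$z = \left(-2 + \sqrt{3}\right)^{2}$ ($z = \left(-2 + \sqrt{-1 + 4}\right)^{2} = \left(-2 + \sqrt{3}\right)^{2} \approx 0.071797$)
$- \frac{258}{58 - -3} + \frac{356}{z} = - \frac{258}{58 - -3} + \frac{356}{\left(2 - \sqrt{3}\right)^{2}} = - \frac{258}{58 + 3} + \frac{356}{\left(2 - \sqrt{3}\right)^{2}} = - \frac{258}{61} + \frac{356}{\left(2 - \sqrt{3}\right)^{2}}$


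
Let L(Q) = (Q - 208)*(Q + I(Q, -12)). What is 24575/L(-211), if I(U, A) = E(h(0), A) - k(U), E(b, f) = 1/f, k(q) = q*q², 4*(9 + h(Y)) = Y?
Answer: -294900/47231623741 ≈ -6.2437e-6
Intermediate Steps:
h(Y) = -9 + Y/4
k(q) = q³
I(U, A) = 1/A - U³
L(Q) = (-208 + Q)*(-1/12 + Q - Q³) (L(Q) = (Q - 208)*(Q + (1/(-12) - Q³)) = (-208 + Q)*(Q + (-1/12 - Q³)) = (-208 + Q)*(-1/12 + Q - Q³))
24575/L(-211) = 24575/(52/3 + (-211)² - 1*(-211)⁴ + 208*(-211)³ - 2497/12*(-211)) = 24575/(52/3 + 44521 - 1*1982119441 + 208*(-9393931) + 526867/12) = 24575/(52/3 + 44521 - 1982119441 - 1953937648 + 526867/12) = 24575/(-47231623741/12) = 24575*(-12/47231623741) = -294900/47231623741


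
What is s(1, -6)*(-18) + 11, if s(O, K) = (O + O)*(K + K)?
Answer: 443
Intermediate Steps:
s(O, K) = 4*K*O (s(O, K) = (2*O)*(2*K) = 4*K*O)
s(1, -6)*(-18) + 11 = (4*(-6)*1)*(-18) + 11 = -24*(-18) + 11 = 432 + 11 = 443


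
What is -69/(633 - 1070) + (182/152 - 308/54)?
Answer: -8923/2052 ≈ -4.3484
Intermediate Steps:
-69/(633 - 1070) + (182/152 - 308/54) = -69/(-437) + (182*(1/152) - 308*1/54) = -1/437*(-69) + (91/76 - 154/27) = 3/19 - 9247/2052 = -8923/2052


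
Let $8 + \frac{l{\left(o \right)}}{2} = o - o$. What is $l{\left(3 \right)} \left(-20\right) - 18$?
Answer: $302$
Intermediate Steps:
$l{\left(o \right)} = -16$ ($l{\left(o \right)} = -16 + 2 \left(o - o\right) = -16 + 2 \cdot 0 = -16 + 0 = -16$)
$l{\left(3 \right)} \left(-20\right) - 18 = \left(-16\right) \left(-20\right) - 18 = 320 - 18 = 302$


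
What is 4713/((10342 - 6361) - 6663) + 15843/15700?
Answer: -5250529/7017900 ≈ -0.74816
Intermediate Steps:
4713/((10342 - 6361) - 6663) + 15843/15700 = 4713/(3981 - 6663) + 15843*(1/15700) = 4713/(-2682) + 15843/15700 = 4713*(-1/2682) + 15843/15700 = -1571/894 + 15843/15700 = -5250529/7017900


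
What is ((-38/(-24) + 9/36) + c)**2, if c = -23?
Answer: 16129/36 ≈ 448.03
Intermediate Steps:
((-38/(-24) + 9/36) + c)**2 = ((-38/(-24) + 9/36) - 23)**2 = ((-38*(-1/24) + 9*(1/36)) - 23)**2 = ((19/12 + 1/4) - 23)**2 = (11/6 - 23)**2 = (-127/6)**2 = 16129/36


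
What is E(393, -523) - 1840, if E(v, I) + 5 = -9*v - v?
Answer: -5775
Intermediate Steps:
E(v, I) = -5 - 10*v (E(v, I) = -5 + (-9*v - v) = -5 - 10*v)
E(393, -523) - 1840 = (-5 - 10*393) - 1840 = (-5 - 3930) - 1840 = -3935 - 1840 = -5775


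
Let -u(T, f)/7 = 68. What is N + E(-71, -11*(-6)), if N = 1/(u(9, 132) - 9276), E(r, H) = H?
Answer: 643631/9752 ≈ 66.000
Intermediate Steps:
u(T, f) = -476 (u(T, f) = -7*68 = -476)
N = -1/9752 (N = 1/(-476 - 9276) = 1/(-9752) = -1/9752 ≈ -0.00010254)
N + E(-71, -11*(-6)) = -1/9752 - 11*(-6) = -1/9752 + 66 = 643631/9752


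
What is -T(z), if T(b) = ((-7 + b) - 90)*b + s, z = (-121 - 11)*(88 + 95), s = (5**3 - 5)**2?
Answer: -585869868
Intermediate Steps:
s = 14400 (s = (125 - 5)**2 = 120**2 = 14400)
z = -24156 (z = -132*183 = -24156)
T(b) = 14400 + b*(-97 + b) (T(b) = ((-7 + b) - 90)*b + 14400 = (-97 + b)*b + 14400 = b*(-97 + b) + 14400 = 14400 + b*(-97 + b))
-T(z) = -(14400 + (-24156)**2 - 97*(-24156)) = -(14400 + 583512336 + 2343132) = -1*585869868 = -585869868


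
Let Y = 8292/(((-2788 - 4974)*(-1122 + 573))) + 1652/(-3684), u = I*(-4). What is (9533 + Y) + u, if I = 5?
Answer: 2074102529734/218038461 ≈ 9512.5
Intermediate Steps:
u = -20 (u = 5*(-4) = -20)
Y = -97349759/218038461 (Y = 8292/((-7762*(-549))) + 1652*(-1/3684) = 8292/4261338 - 413/921 = 8292*(1/4261338) - 413/921 = 1382/710223 - 413/921 = -97349759/218038461 ≈ -0.44648)
(9533 + Y) + u = (9533 - 97349759/218038461) - 20 = 2078463298954/218038461 - 20 = 2074102529734/218038461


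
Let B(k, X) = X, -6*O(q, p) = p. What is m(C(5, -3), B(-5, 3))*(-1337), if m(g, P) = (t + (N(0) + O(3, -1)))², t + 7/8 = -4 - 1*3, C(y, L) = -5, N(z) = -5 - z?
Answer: -124374425/576 ≈ -2.1593e+5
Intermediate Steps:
O(q, p) = -p/6
t = -63/8 (t = -7/8 + (-4 - 1*3) = -7/8 + (-4 - 3) = -7/8 - 7 = -63/8 ≈ -7.8750)
m(g, P) = 93025/576 (m(g, P) = (-63/8 + ((-5 - 1*0) - ⅙*(-1)))² = (-63/8 + ((-5 + 0) + ⅙))² = (-63/8 + (-5 + ⅙))² = (-63/8 - 29/6)² = (-305/24)² = 93025/576)
m(C(5, -3), B(-5, 3))*(-1337) = (93025/576)*(-1337) = -124374425/576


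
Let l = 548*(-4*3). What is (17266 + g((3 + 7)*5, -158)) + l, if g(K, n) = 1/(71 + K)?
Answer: 1293491/121 ≈ 10690.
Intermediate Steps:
l = -6576 (l = 548*(-12) = -6576)
(17266 + g((3 + 7)*5, -158)) + l = (17266 + 1/(71 + (3 + 7)*5)) - 6576 = (17266 + 1/(71 + 10*5)) - 6576 = (17266 + 1/(71 + 50)) - 6576 = (17266 + 1/121) - 6576 = 2089187/121 - 6576 = 1293491/121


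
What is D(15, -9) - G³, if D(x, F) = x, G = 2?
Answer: 7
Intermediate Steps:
D(15, -9) - G³ = 15 - 1*2³ = 15 - 1*8 = 15 - 8 = 7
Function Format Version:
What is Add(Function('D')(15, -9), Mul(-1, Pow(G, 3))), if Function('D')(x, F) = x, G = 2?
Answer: 7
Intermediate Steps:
Add(Function('D')(15, -9), Mul(-1, Pow(G, 3))) = Add(15, Mul(-1, Pow(2, 3))) = Add(15, Mul(-1, 8)) = Add(15, -8) = 7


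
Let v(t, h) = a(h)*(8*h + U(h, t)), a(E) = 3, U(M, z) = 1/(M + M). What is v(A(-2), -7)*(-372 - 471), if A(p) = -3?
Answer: 1985265/14 ≈ 1.4180e+5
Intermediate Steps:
U(M, z) = 1/(2*M)
v(t, h) = 24*h + 3/(2*h) (v(t, h) = 3*(8*h + 1/(2*h)) = 3*(1/(2*h) + 8*h) = 24*h + 3/(2*h))
v(A(-2), -7)*(-372 - 471) = (24*(-7) + (3/2)/(-7))*(-372 - 471) = (-168 + (3/2)*(-⅐))*(-843) = (-168 - 3/14)*(-843) = -2355/14*(-843) = 1985265/14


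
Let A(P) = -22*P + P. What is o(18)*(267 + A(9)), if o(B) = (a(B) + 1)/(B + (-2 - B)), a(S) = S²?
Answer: -12675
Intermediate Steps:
A(P) = -21*P
o(B) = -½ - B²/2 (o(B) = (B² + 1)/(B + (-2 - B)) = (1 + B²)/(-2) = (1 + B²)*(-½) = -½ - B²/2)
o(18)*(267 + A(9)) = (-½ - ½*18²)*(267 - 21*9) = (-½ - ½*324)*(267 - 189) = (-½ - 162)*78 = -325/2*78 = -12675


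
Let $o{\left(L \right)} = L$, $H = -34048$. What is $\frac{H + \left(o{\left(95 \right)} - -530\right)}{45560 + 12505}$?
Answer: $- \frac{11141}{19355} \approx -0.57561$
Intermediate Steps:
$\frac{H + \left(o{\left(95 \right)} - -530\right)}{45560 + 12505} = \frac{-34048 + \left(95 - -530\right)}{45560 + 12505} = \frac{-34048 + \left(95 + 530\right)}{58065} = \left(-34048 + 625\right) \frac{1}{58065} = \left(-33423\right) \frac{1}{58065} = - \frac{11141}{19355}$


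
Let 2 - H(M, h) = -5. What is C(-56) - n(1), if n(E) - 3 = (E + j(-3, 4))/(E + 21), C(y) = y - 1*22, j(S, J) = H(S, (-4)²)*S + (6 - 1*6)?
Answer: -881/11 ≈ -80.091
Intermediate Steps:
H(M, h) = 7 (H(M, h) = 2 - 1*(-5) = 2 + 5 = 7)
j(S, J) = 7*S (j(S, J) = 7*S + (6 - 1*6) = 7*S + (6 - 6) = 7*S + 0 = 7*S)
C(y) = -22 + y (C(y) = y - 22 = -22 + y)
n(E) = 3 + (-21 + E)/(21 + E) (n(E) = 3 + (E + 7*(-3))/(E + 21) = 3 + (E - 21)/(21 + E) = 3 + (-21 + E)/(21 + E))
C(-56) - n(1) = (-22 - 56) - 2*(21 + 2*1)/(21 + 1) = -78 - 2*(21 + 2)/22 = -78 - 2*23/22 = -78 - 1*23/11 = -78 - 23/11 = -881/11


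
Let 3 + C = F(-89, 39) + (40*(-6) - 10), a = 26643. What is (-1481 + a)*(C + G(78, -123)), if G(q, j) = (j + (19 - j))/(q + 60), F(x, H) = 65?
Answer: -14180975/3 ≈ -4.7270e+6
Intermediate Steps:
G(q, j) = 19/(60 + q)
C = -188 (C = -3 + (65 + (40*(-6) - 10)) = -3 + (65 + (-240 - 10)) = -3 + (65 - 250) = -3 - 185 = -188)
(-1481 + a)*(C + G(78, -123)) = (-1481 + 26643)*(-188 + 19/(60 + 78)) = 25162*(-188 + 19/138) = 25162*(-25925/138) = -14180975/3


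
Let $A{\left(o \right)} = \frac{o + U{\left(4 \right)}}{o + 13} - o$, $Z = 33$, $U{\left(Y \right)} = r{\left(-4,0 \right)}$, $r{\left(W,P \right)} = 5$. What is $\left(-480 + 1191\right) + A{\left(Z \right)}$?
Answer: $\frac{15613}{23} \approx 678.83$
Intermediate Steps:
$U{\left(Y \right)} = 5$
$A{\left(o \right)} = - o + \frac{5 + o}{13 + o}$ ($A{\left(o \right)} = \frac{o + 5}{o + 13} - o = \frac{5 + o}{13 + o} - o = - o + \frac{5 + o}{13 + o}$)
$\left(-480 + 1191\right) + A{\left(Z \right)} = \left(-480 + 1191\right) + \frac{5 - 33^{2} - 396}{13 + 33} = 711 + \frac{5 - 1089 - 396}{46} = 711 + \frac{1}{46} \left(-1480\right) = 711 - \frac{740}{23} = \frac{15613}{23}$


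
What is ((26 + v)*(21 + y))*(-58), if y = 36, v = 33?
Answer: -195054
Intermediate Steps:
((26 + v)*(21 + y))*(-58) = ((26 + 33)*(21 + 36))*(-58) = (59*57)*(-58) = 3363*(-58) = -195054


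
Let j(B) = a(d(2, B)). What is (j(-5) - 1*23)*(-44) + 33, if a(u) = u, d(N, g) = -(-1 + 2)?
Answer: 1089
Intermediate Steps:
d(N, g) = -1 (d(N, g) = -1*1 = -1)
j(B) = -1
(j(-5) - 1*23)*(-44) + 33 = (-1 - 1*23)*(-44) + 33 = (-1 - 23)*(-44) + 33 = -24*(-44) + 33 = 1056 + 33 = 1089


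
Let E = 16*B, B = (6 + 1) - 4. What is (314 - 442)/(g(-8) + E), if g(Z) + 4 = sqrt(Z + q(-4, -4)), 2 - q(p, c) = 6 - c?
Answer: -176/61 + 16*I/61 ≈ -2.8852 + 0.2623*I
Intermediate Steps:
B = 3 (B = 7 - 4 = 3)
q(p, c) = -4 + c (q(p, c) = 2 - (6 - c) = 2 + (-6 + c) = -4 + c)
E = 48 (E = 16*3 = 48)
g(Z) = -4 + sqrt(-8 + Z) (g(Z) = -4 + sqrt(Z + (-4 - 4)) = -4 + sqrt(Z - 8) = -4 + sqrt(-8 + Z))
(314 - 442)/(g(-8) + E) = (314 - 442)/((-4 + sqrt(-8 - 8)) + 48) = -128/((-4 + sqrt(-16)) + 48) = -128/((-4 + 4*I) + 48) = -128*(44 - 4*I)/1952 = -4*(44 - 4*I)/61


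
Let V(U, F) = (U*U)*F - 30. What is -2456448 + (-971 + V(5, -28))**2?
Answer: 436953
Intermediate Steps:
V(U, F) = -30 + F*U**2 (V(U, F) = U**2*F - 30 = F*U**2 - 30 = -30 + F*U**2)
-2456448 + (-971 + V(5, -28))**2 = -2456448 + (-971 + (-30 - 28*5**2))**2 = -2456448 + (-971 + (-30 - 28*25))**2 = -2456448 + (-971 + (-30 - 700))**2 = -2456448 + (-971 - 730)**2 = -2456448 + (-1701)**2 = -2456448 + 2893401 = 436953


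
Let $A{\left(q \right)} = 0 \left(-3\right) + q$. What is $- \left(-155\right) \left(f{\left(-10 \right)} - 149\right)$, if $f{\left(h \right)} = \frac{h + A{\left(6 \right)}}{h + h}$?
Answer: $-23064$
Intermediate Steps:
$A{\left(q \right)} = q$ ($A{\left(q \right)} = 0 + q = q$)
$f{\left(h \right)} = \frac{6 + h}{2 h}$ ($f{\left(h \right)} = \frac{h + 6}{h + h} = \frac{6 + h}{2 h}$)
$- \left(-155\right) \left(f{\left(-10 \right)} - 149\right) = - \left(-155\right) \left(\frac{6 - 10}{2 \left(-10\right)} - 149\right) = - \left(-155\right) \left(\frac{1}{2} \left(- \frac{1}{10}\right) \left(-4\right) - 149\right) = - \left(-155\right) \left(\frac{1}{5} - 149\right) = - \frac{\left(-155\right) \left(-744\right)}{5} = \left(-1\right) 23064 = -23064$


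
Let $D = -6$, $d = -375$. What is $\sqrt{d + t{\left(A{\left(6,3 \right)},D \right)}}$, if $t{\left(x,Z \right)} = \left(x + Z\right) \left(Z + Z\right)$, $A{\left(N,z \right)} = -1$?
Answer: $i \sqrt{291} \approx 17.059 i$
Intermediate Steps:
$t{\left(x,Z \right)} = 2 Z \left(Z + x\right)$ ($t{\left(x,Z \right)} = \left(Z + x\right) 2 Z = 2 Z \left(Z + x\right)$)
$\sqrt{d + t{\left(A{\left(6,3 \right)},D \right)}} = \sqrt{-375 + 2 \left(-6\right) \left(-6 - 1\right)} = \sqrt{-375 + 2 \left(-6\right) \left(-7\right)} = \sqrt{-375 + 84} = \sqrt{-291} = i \sqrt{291}$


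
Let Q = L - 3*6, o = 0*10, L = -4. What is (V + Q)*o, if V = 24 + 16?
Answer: 0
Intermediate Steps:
V = 40
o = 0
Q = -22 (Q = -4 - 3*6 = -4 - 18 = -22)
(V + Q)*o = (40 - 22)*0 = 18*0 = 0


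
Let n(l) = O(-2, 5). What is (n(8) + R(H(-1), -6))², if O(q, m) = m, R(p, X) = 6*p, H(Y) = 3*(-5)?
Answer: 7225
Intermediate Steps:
H(Y) = -15
n(l) = 5
(n(8) + R(H(-1), -6))² = (5 + 6*(-15))² = (5 - 90)² = (-85)² = 7225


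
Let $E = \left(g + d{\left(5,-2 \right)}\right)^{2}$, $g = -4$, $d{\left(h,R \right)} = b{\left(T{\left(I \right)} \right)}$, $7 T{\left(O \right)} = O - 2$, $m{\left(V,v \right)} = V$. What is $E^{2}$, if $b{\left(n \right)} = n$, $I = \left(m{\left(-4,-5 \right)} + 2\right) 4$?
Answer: $\frac{2085136}{2401} \approx 868.44$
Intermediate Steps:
$I = -8$ ($I = \left(-4 + 2\right) 4 = \left(-2\right) 4 = -8$)
$T{\left(O \right)} = - \frac{2}{7} + \frac{O}{7}$ ($T{\left(O \right)} = \frac{O - 2}{7} = \frac{-2 + O}{7} = - \frac{2}{7} + \frac{O}{7}$)
$d{\left(h,R \right)} = - \frac{10}{7}$ ($d{\left(h,R \right)} = - \frac{2}{7} + \frac{1}{7} \left(-8\right) = - \frac{2}{7} - \frac{8}{7} = - \frac{10}{7}$)
$E = \frac{1444}{49}$ ($E = \left(-4 - \frac{10}{7}\right)^{2} = \left(- \frac{38}{7}\right)^{2} = \frac{1444}{49} \approx 29.469$)
$E^{2} = \left(\frac{1444}{49}\right)^{2} = \frac{2085136}{2401}$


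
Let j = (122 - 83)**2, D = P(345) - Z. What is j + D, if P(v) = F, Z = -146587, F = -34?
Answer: 148074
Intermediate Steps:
P(v) = -34
D = 146553 (D = -34 - 1*(-146587) = -34 + 146587 = 146553)
j = 1521 (j = 39**2 = 1521)
j + D = 1521 + 146553 = 148074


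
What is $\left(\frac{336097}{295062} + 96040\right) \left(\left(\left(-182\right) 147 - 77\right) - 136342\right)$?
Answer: $- \frac{1541337084573607}{98354} \approx -1.5671 \cdot 10^{10}$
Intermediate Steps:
$\left(\frac{336097}{295062} + 96040\right) \left(\left(\left(-182\right) 147 - 77\right) - 136342\right) = \left(336097 \cdot \frac{1}{295062} + 96040\right) \left(\left(-26754 - 77\right) - 136342\right) = \left(\frac{336097}{295062} + 96040\right) \left(-26831 - 136342\right) = \frac{28338090577}{295062} \left(-163173\right) = - \frac{1541337084573607}{98354}$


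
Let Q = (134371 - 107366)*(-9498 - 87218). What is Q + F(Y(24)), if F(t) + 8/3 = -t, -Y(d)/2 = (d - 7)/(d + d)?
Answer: -62683573967/24 ≈ -2.6118e+9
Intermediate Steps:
Q = -2611815580 (Q = 27005*(-96716) = -2611815580)
Y(d) = -(-7 + d)/d (Y(d) = -2*(d - 7)/(d + d) = -2*(-7 + d)/(2*d) = -2*(-7 + d)*1/(2*d) = -(-7 + d)/d)
F(t) = -8/3 - t
Q + F(Y(24)) = -2611815580 + (-8/3 - (7 - 1*24)/24) = -2611815580 + (-8/3 - (7 - 24)/24) = -2611815580 + (-8/3 - (-17)/24) = -2611815580 + (-8/3 - 1*(-17/24)) = -2611815580 + (-8/3 + 17/24) = -2611815580 - 47/24 = -62683573967/24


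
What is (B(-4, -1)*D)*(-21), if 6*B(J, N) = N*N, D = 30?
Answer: -105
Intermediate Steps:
B(J, N) = N²/6 (B(J, N) = (N*N)/6 = N²/6)
(B(-4, -1)*D)*(-21) = (((⅙)*(-1)²)*30)*(-21) = (((⅙)*1)*30)*(-21) = ((⅙)*30)*(-21) = 5*(-21) = -105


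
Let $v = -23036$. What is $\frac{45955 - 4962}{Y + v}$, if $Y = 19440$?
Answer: $- \frac{40993}{3596} \approx -11.4$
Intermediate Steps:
$\frac{45955 - 4962}{Y + v} = \frac{45955 - 4962}{19440 - 23036} = \frac{40993}{-3596} = 40993 \left(- \frac{1}{3596}\right) = - \frac{40993}{3596}$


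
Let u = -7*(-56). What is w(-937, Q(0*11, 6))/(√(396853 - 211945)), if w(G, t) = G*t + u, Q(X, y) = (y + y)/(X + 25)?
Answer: -38*√46227/60825 ≈ -0.13432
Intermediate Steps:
u = 392
Q(X, y) = 2*y/(25 + X) (Q(X, y) = (2*y)/(25 + X) = 2*y/(25 + X))
w(G, t) = 392 + G*t (w(G, t) = G*t + 392 = 392 + G*t)
w(-937, Q(0*11, 6))/(√(396853 - 211945)) = (392 - 1874*6/(25 + 0*11))/(√(396853 - 211945)) = (392 - 1874*6/(25 + 0))/(√184908) = (392 - 1874*6/25)/((2*√46227)) = (392 - 1874*6/25)*(√46227/92454) = (392 - 937*12/25)*(√46227/92454) = (392 - 11244/25)*(√46227/92454) = -38*√46227/60825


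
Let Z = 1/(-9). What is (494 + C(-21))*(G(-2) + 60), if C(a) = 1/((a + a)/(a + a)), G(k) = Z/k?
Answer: 59455/2 ≈ 29728.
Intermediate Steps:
Z = -⅑ ≈ -0.11111
G(k) = -1/(9*k)
C(a) = 1 (C(a) = 1/((2*a)/((2*a))) = 1/((2*a)*(1/(2*a))) = 1/1 = 1)
(494 + C(-21))*(G(-2) + 60) = (494 + 1)*(-⅑/(-2) + 60) = 495*(-⅑*(-½) + 60) = 495*(1/18 + 60) = 495*(1081/18) = 59455/2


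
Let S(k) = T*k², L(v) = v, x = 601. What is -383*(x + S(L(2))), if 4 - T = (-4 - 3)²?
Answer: -161243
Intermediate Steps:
T = -45 (T = 4 - (-4 - 3)² = 4 - 1*(-7)² = 4 - 1*49 = 4 - 49 = -45)
S(k) = -45*k²
-383*(x + S(L(2))) = -383*(601 - 45*2²) = -383*(601 - 45*4) = -383*(601 - 180) = -383*421 = -161243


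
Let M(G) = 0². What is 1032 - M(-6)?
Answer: 1032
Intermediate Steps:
M(G) = 0
1032 - M(-6) = 1032 - 1*0 = 1032 + 0 = 1032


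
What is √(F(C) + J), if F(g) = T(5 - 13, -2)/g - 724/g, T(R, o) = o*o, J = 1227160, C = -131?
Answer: 2*√5264846770/131 ≈ 1107.8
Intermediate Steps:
T(R, o) = o²
F(g) = -720/g (F(g) = (-2)²/g - 724/g = 4/g - 724/g = -720/g)
√(F(C) + J) = √(-720/(-131) + 1227160) = √(-720*(-1/131) + 1227160) = √(720/131 + 1227160) = √(160758680/131) = 2*√5264846770/131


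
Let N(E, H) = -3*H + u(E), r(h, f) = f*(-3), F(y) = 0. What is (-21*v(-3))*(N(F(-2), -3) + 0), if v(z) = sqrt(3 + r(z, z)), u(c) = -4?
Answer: -210*sqrt(3) ≈ -363.73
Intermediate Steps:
r(h, f) = -3*f
N(E, H) = -4 - 3*H (N(E, H) = -3*H - 4 = -4 - 3*H)
v(z) = sqrt(3 - 3*z)
(-21*v(-3))*(N(F(-2), -3) + 0) = (-21*sqrt(3 - 3*(-3)))*((-4 - 3*(-3)) + 0) = (-21*sqrt(3 + 9))*((-4 + 9) + 0) = (-42*sqrt(3))*(5 + 0) = -42*sqrt(3)*5 = -210*sqrt(3)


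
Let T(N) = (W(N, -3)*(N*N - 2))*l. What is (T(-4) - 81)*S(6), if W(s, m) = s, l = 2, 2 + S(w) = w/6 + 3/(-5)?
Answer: 1544/5 ≈ 308.80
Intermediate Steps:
S(w) = -13/5 + w/6 (S(w) = -2 + (w/6 + 3/(-5)) = -2 + (w*(⅙) + 3*(-⅕)) = -2 + (w/6 - ⅗) = -2 + (-⅗ + w/6) = -13/5 + w/6)
T(N) = 2*N*(-2 + N²) (T(N) = (N*(N*N - 2))*2 = (N*(N² - 2))*2 = (N*(-2 + N²))*2 = 2*N*(-2 + N²))
(T(-4) - 81)*S(6) = (2*(-4)*(-2 + (-4)²) - 81)*(-13/5 + (⅙)*6) = (2*(-4)*(-2 + 16) - 81)*(-13/5 + 1) = (2*(-4)*14 - 81)*(-8/5) = (-112 - 81)*(-8/5) = -193*(-8/5) = 1544/5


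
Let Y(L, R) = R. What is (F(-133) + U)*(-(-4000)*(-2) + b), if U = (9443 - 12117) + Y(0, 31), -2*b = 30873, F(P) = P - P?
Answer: 123885339/2 ≈ 6.1943e+7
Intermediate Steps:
F(P) = 0
b = -30873/2 (b = -½*30873 = -30873/2 ≈ -15437.)
U = -2643 (U = (9443 - 12117) + 31 = -2674 + 31 = -2643)
(F(-133) + U)*(-(-4000)*(-2) + b) = (0 - 2643)*(-(-4000)*(-2) - 30873/2) = -2643*(-32*250 - 30873/2) = -2643*(-8000 - 30873/2) = -2643*(-46873/2) = 123885339/2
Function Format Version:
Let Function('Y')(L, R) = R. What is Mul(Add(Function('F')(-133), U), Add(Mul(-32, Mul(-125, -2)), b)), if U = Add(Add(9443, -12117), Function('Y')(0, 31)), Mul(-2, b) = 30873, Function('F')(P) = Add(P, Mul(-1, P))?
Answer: Rational(123885339, 2) ≈ 6.1943e+7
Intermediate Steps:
Function('F')(P) = 0
b = Rational(-30873, 2) (b = Mul(Rational(-1, 2), 30873) = Rational(-30873, 2) ≈ -15437.)
U = -2643 (U = Add(Add(9443, -12117), 31) = Add(-2674, 31) = -2643)
Mul(Add(Function('F')(-133), U), Add(Mul(-32, Mul(-125, -2)), b)) = Mul(Add(0, -2643), Add(Mul(-32, Mul(-125, -2)), Rational(-30873, 2))) = Mul(-2643, Add(Mul(-32, 250), Rational(-30873, 2))) = Mul(-2643, Add(-8000, Rational(-30873, 2))) = Mul(-2643, Rational(-46873, 2)) = Rational(123885339, 2)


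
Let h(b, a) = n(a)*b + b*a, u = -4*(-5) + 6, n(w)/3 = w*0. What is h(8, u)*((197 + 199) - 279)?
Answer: 24336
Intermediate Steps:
n(w) = 0 (n(w) = 3*(w*0) = 3*0 = 0)
u = 26 (u = 20 + 6 = 26)
h(b, a) = a*b (h(b, a) = 0*b + b*a = 0 + a*b = a*b)
h(8, u)*((197 + 199) - 279) = (26*8)*((197 + 199) - 279) = 208*(396 - 279) = 208*117 = 24336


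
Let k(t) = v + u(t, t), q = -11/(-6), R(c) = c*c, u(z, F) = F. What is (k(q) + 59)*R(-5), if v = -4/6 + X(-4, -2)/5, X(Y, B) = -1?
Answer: 8995/6 ≈ 1499.2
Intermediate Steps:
v = -13/15 (v = -4/6 - 1/5 = -4*1/6 - 1*1/5 = -2/3 - 1/5 = -13/15 ≈ -0.86667)
R(c) = c**2
q = 11/6 (q = -11*(-1/6) = 11/6 ≈ 1.8333)
k(t) = -13/15 + t
(k(q) + 59)*R(-5) = ((-13/15 + 11/6) + 59)*(-5)**2 = (29/30 + 59)*25 = (1799/30)*25 = 8995/6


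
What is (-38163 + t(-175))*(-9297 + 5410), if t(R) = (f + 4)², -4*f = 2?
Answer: 593167861/4 ≈ 1.4829e+8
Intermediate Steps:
f = -½ (f = -¼*2 = -½ ≈ -0.50000)
t(R) = 49/4 (t(R) = (-½ + 4)² = (7/2)² = 49/4)
(-38163 + t(-175))*(-9297 + 5410) = (-38163 + 49/4)*(-9297 + 5410) = -152603/4*(-3887) = 593167861/4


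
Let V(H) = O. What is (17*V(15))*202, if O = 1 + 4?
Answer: 17170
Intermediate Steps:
O = 5
V(H) = 5
(17*V(15))*202 = (17*5)*202 = 85*202 = 17170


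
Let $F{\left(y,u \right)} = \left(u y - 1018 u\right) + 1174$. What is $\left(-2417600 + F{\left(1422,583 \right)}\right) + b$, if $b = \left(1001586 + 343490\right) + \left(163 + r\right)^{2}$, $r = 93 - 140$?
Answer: $-822362$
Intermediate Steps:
$r = -47$ ($r = 93 - 140 = -47$)
$F{\left(y,u \right)} = 1174 - 1018 u + u y$ ($F{\left(y,u \right)} = \left(- 1018 u + u y\right) + 1174 = 1174 - 1018 u + u y$)
$b = 1358532$ ($b = \left(1001586 + 343490\right) + \left(163 - 47\right)^{2} = 1345076 + 116^{2} = 1345076 + 13456 = 1358532$)
$\left(-2417600 + F{\left(1422,583 \right)}\right) + b = \left(-2417600 + \left(1174 - 593494 + 583 \cdot 1422\right)\right) + 1358532 = \left(-2417600 + \left(1174 - 593494 + 829026\right)\right) + 1358532 = \left(-2417600 + 236706\right) + 1358532 = -2180894 + 1358532 = -822362$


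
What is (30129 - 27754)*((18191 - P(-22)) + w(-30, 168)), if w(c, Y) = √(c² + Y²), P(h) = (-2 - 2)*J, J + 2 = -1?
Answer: 43175125 + 14250*√809 ≈ 4.3580e+7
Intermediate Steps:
J = -3 (J = -2 - 1 = -3)
P(h) = 12 (P(h) = (-2 - 2)*(-3) = -4*(-3) = 12)
w(c, Y) = √(Y² + c²)
(30129 - 27754)*((18191 - P(-22)) + w(-30, 168)) = (30129 - 27754)*((18191 - 1*12) + √(168² + (-30)²)) = 2375*((18191 - 12) + √(28224 + 900)) = 2375*(18179 + √29124) = 2375*(18179 + 6*√809) = 43175125 + 14250*√809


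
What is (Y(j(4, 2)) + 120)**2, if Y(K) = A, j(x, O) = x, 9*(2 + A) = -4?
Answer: 1119364/81 ≈ 13819.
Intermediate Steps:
A = -22/9 (A = -2 + (1/9)*(-4) = -2 - 4/9 = -22/9 ≈ -2.4444)
Y(K) = -22/9
(Y(j(4, 2)) + 120)**2 = (-22/9 + 120)**2 = (1058/9)**2 = 1119364/81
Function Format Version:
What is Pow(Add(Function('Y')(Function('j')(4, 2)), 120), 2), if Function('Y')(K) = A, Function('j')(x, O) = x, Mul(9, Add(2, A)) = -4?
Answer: Rational(1119364, 81) ≈ 13819.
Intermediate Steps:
A = Rational(-22, 9) (A = Add(-2, Mul(Rational(1, 9), -4)) = Add(-2, Rational(-4, 9)) = Rational(-22, 9) ≈ -2.4444)
Function('Y')(K) = Rational(-22, 9)
Pow(Add(Function('Y')(Function('j')(4, 2)), 120), 2) = Pow(Add(Rational(-22, 9), 120), 2) = Pow(Rational(1058, 9), 2) = Rational(1119364, 81)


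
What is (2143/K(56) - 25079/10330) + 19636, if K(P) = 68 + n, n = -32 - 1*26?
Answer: 20502852/1033 ≈ 19848.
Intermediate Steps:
n = -58 (n = -32 - 26 = -58)
K(P) = 10 (K(P) = 68 - 58 = 10)
(2143/K(56) - 25079/10330) + 19636 = (2143/10 - 25079/10330) + 19636 = 218864/1033 + 19636 = 20502852/1033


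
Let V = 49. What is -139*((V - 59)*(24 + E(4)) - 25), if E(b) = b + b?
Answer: 47955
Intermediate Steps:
E(b) = 2*b
-139*((V - 59)*(24 + E(4)) - 25) = -139*((49 - 59)*(24 + 2*4) - 25) = -139*(-10*(24 + 8) - 25) = -139*(-10*32 - 25) = -139*(-320 - 25) = -139*(-345) = 47955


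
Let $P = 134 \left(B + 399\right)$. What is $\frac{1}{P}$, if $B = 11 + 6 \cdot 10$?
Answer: $\frac{1}{62980} \approx 1.5878 \cdot 10^{-5}$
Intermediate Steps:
$B = 71$ ($B = 11 + 60 = 71$)
$P = 62980$ ($P = 134 \left(71 + 399\right) = 134 \cdot 470 = 62980$)
$\frac{1}{P} = \frac{1}{62980}$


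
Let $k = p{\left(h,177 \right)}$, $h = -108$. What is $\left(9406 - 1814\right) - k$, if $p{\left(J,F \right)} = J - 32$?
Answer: $7732$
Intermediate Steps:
$p{\left(J,F \right)} = -32 + J$ ($p{\left(J,F \right)} = J - 32 = -32 + J$)
$k = -140$ ($k = -32 - 108 = -140$)
$\left(9406 - 1814\right) - k = \left(9406 - 1814\right) - -140 = 7592 + 140 = 7732$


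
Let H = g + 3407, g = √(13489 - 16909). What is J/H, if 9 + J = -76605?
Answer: -261023898/11611069 + 459684*I*√95/11611069 ≈ -22.481 + 0.38588*I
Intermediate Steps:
g = 6*I*√95 (g = √(-3420) = 6*I*√95 ≈ 58.481*I)
J = -76614 (J = -9 - 76605 = -76614)
H = 3407 + 6*I*√95 (H = 6*I*√95 + 3407 = 3407 + 6*I*√95 ≈ 3407.0 + 58.481*I)
J/H = -76614/(3407 + 6*I*√95)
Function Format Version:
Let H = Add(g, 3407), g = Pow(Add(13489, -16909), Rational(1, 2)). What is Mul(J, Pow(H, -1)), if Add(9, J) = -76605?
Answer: Add(Rational(-261023898, 11611069), Mul(Rational(459684, 11611069), I, Pow(95, Rational(1, 2)))) ≈ Add(-22.481, Mul(0.38588, I))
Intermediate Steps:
g = Mul(6, I, Pow(95, Rational(1, 2))) (g = Pow(-3420, Rational(1, 2)) = Mul(6, I, Pow(95, Rational(1, 2))) ≈ Mul(58.481, I))
J = -76614 (J = Add(-9, -76605) = -76614)
H = Add(3407, Mul(6, I, Pow(95, Rational(1, 2)))) (H = Add(Mul(6, I, Pow(95, Rational(1, 2))), 3407) = Add(3407, Mul(6, I, Pow(95, Rational(1, 2)))) ≈ Add(3407.0, Mul(58.481, I)))
Mul(J, Pow(H, -1)) = Mul(-76614, Pow(Add(3407, Mul(6, I, Pow(95, Rational(1, 2)))), -1))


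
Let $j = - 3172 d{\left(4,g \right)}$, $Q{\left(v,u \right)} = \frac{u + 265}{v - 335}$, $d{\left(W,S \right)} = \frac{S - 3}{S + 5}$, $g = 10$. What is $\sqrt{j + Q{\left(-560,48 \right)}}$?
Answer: $\frac{11 i \sqrt{3528627}}{537} \approx 38.479 i$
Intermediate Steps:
$d{\left(W,S \right)} = \frac{-3 + S}{5 + S}$
$Q{\left(v,u \right)} = \frac{265 + u}{-335 + v}$
$j = - \frac{22204}{15}$ ($j = - 3172 \frac{-3 + 10}{5 + 10} = - 3172 \cdot \frac{1}{15} \cdot 7 = \left(-3172\right) \frac{7}{15} = - \frac{22204}{15} \approx -1480.3$)
$\sqrt{j + Q{\left(-560,48 \right)}} = \sqrt{- \frac{22204}{15} + \frac{265 + 48}{-335 - 560}} = \sqrt{- \frac{22204}{15} + \frac{1}{-895} \cdot 313} = \sqrt{- \frac{22204}{15} - \frac{313}{895}} = \sqrt{- \frac{795091}{537}} = \frac{11 i \sqrt{3528627}}{537}$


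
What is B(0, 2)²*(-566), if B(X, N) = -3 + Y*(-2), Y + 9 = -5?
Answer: -353750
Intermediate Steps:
Y = -14 (Y = -9 - 5 = -14)
B(X, N) = 25 (B(X, N) = -3 - 14*(-2) = -3 + 28 = 25)
B(0, 2)²*(-566) = 25²*(-566) = 625*(-566) = -353750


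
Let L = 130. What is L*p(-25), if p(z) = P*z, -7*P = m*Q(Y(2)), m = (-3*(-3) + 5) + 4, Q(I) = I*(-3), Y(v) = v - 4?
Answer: 351000/7 ≈ 50143.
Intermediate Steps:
Y(v) = -4 + v
Q(I) = -3*I
m = 18 (m = (9 + 5) + 4 = 14 + 4 = 18)
P = -108/7 (P = -18*(-3*(-4 + 2))/7 = -18*(-3*(-2))/7 = -18*6/7 = -1/7*108 = -108/7 ≈ -15.429)
p(z) = -108*z/7
L*p(-25) = 130*(-108/7*(-25)) = 130*(2700/7) = 351000/7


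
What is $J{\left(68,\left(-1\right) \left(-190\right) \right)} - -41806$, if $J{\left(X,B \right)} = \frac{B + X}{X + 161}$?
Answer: $\frac{9573832}{229} \approx 41807.0$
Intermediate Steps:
$J{\left(X,B \right)} = \frac{B + X}{161 + X}$
$J{\left(68,\left(-1\right) \left(-190\right) \right)} - -41806 = \frac{\left(-1\right) \left(-190\right) + 68}{161 + 68} - -41806 = \frac{190 + 68}{229} + 41806 = \frac{1}{229} \cdot 258 + 41806 = \frac{258}{229} + 41806 = \frac{9573832}{229}$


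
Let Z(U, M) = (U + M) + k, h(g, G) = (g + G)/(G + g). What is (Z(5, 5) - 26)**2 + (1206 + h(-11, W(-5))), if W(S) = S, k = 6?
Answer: 1307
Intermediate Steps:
h(g, G) = 1 (h(g, G) = (G + g)/(G + g) = 1)
Z(U, M) = 6 + M + U (Z(U, M) = (U + M) + 6 = (M + U) + 6 = 6 + M + U)
(Z(5, 5) - 26)**2 + (1206 + h(-11, W(-5))) = ((6 + 5 + 5) - 26)**2 + (1206 + 1) = (16 - 26)**2 + 1207 = (-10)**2 + 1207 = 100 + 1207 = 1307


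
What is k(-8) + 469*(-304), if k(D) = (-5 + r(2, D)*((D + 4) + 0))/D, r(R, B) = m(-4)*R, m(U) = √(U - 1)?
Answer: -1140603/8 + I*√5 ≈ -1.4258e+5 + 2.2361*I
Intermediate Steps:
m(U) = √(-1 + U)
r(R, B) = I*R*√5 (r(R, B) = √(-1 - 4)*R = √(-5)*R = (I*√5)*R = I*R*√5)
k(D) = (-5 + 2*I*√5*(4 + D))/D (k(D) = (-5 + (I*2*√5)*((D + 4) + 0))/D = (-5 + (2*I*√5)*((4 + D) + 0))/D = (-5 + (2*I*√5)*(4 + D))/D = (-5 + 2*I*√5*(4 + D))/D)
k(-8) + 469*(-304) = (-5 + 8*I*√5 + 2*I*(-8)*√5)/(-8) + 469*(-304) = -(-5 + 8*I*√5 - 16*I*√5)/8 - 142576 = -(-5 - 8*I*√5)/8 - 142576 = (5/8 + I*√5) - 142576 = -1140603/8 + I*√5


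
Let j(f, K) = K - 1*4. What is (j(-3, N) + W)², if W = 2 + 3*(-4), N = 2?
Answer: 144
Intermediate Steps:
j(f, K) = -4 + K (j(f, K) = K - 4 = -4 + K)
W = -10 (W = 2 - 12 = -10)
(j(-3, N) + W)² = ((-4 + 2) - 10)² = (-2 - 10)² = (-12)² = 144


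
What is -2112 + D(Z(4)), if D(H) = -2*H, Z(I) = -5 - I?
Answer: -2094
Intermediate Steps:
-2112 + D(Z(4)) = -2112 - 2*(-5 - 1*4) = -2112 - 2*(-5 - 4) = -2112 - 2*(-9) = -2112 + 18 = -2094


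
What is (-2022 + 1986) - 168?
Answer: -204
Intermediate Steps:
(-2022 + 1986) - 168 = -36 - 168 = -204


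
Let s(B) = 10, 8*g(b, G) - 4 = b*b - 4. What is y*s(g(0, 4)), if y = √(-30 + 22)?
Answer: 20*I*√2 ≈ 28.284*I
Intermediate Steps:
g(b, G) = b²/8 (g(b, G) = ½ + (b*b - 4)/8 = ½ + (b² - 4)/8 = ½ + (-4 + b²)/8 = ½ + (-½ + b²/8) = b²/8)
y = 2*I*√2 (y = √(-8) = 2*I*√2 ≈ 2.8284*I)
y*s(g(0, 4)) = (2*I*√2)*10 = 20*I*√2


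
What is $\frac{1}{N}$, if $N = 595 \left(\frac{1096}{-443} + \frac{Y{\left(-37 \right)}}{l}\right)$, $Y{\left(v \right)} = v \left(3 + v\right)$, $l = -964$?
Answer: $- \frac{213526}{480116805} \approx -0.00044474$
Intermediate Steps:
$N = - \frac{480116805}{213526}$ ($N = 595 \left(\frac{1096}{-443} + \frac{\left(-37\right) \left(3 - 37\right)}{-964}\right) = 595 \left(1096 \left(- \frac{1}{443}\right) + \left(-37\right) \left(-34\right) \left(- \frac{1}{964}\right)\right) = 595 \left(- \frac{1096}{443} + 1258 \left(- \frac{1}{964}\right)\right) = 595 \left(- \frac{1096}{443} - \frac{629}{482}\right) = 595 \left(- \frac{806919}{213526}\right) = - \frac{480116805}{213526} \approx -2248.5$)
$\frac{1}{N} = \frac{1}{- \frac{480116805}{213526}} = - \frac{213526}{480116805}$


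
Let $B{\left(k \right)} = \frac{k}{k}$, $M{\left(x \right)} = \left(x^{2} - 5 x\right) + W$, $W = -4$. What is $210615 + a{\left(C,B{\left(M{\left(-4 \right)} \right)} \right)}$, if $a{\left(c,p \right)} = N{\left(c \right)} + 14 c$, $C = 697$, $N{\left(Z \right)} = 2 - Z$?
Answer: $219678$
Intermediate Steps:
$M{\left(x \right)} = -4 + x^{2} - 5 x$ ($M{\left(x \right)} = \left(x^{2} - 5 x\right) - 4 = -4 + x^{2} - 5 x$)
$B{\left(k \right)} = 1$
$a{\left(c,p \right)} = 2 + 13 c$ ($a{\left(c,p \right)} = \left(2 - c\right) + 14 c = 2 + 13 c$)
$210615 + a{\left(C,B{\left(M{\left(-4 \right)} \right)} \right)} = 210615 + \left(2 + 13 \cdot 697\right) = 210615 + \left(2 + 9061\right) = 210615 + 9063 = 219678$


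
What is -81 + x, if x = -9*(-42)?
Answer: 297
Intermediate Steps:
x = 378
-81 + x = -81 + 378 = 297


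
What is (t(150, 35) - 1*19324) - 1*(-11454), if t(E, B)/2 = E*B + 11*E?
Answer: 5930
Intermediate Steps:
t(E, B) = 22*E + 2*B*E (t(E, B) = 2*(E*B + 11*E) = 2*(B*E + 11*E) = 2*(11*E + B*E) = 22*E + 2*B*E)
(t(150, 35) - 1*19324) - 1*(-11454) = (2*150*(11 + 35) - 1*19324) - 1*(-11454) = (2*150*46 - 19324) + 11454 = (13800 - 19324) + 11454 = -5524 + 11454 = 5930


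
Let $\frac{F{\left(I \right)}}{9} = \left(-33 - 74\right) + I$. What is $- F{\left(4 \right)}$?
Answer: $927$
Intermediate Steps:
$F{\left(I \right)} = -963 + 9 I$ ($F{\left(I \right)} = 9 \left(\left(-33 - 74\right) + I\right) = 9 \left(-107 + I\right) = -963 + 9 I$)
$- F{\left(4 \right)} = - (-963 + 9 \cdot 4) = - (-963 + 36) = \left(-1\right) \left(-927\right) = 927$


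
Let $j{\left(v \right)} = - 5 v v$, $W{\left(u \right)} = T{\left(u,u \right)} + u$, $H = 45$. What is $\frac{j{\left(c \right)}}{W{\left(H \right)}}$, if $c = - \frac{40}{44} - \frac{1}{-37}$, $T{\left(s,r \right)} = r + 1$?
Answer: $- \frac{644405}{15074059} \approx -0.042749$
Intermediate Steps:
$T{\left(s,r \right)} = 1 + r$
$c = - \frac{359}{407}$ ($c = \left(-40\right) \frac{1}{44} - - \frac{1}{37} = - \frac{10}{11} + \frac{1}{37} = - \frac{359}{407} \approx -0.88206$)
$W{\left(u \right)} = 1 + 2 u$ ($W{\left(u \right)} = \left(1 + u\right) + u = 1 + 2 u$)
$j{\left(v \right)} = - 5 v^{2}$
$\frac{j{\left(c \right)}}{W{\left(H \right)}} = \frac{\left(-5\right) \left(- \frac{359}{407}\right)^{2}}{1 + 2 \cdot 45} = \frac{\left(-5\right) \frac{128881}{165649}}{1 + 90} = - \frac{644405}{165649 \cdot 91} = \left(- \frac{644405}{165649}\right) \frac{1}{91} = - \frac{644405}{15074059}$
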